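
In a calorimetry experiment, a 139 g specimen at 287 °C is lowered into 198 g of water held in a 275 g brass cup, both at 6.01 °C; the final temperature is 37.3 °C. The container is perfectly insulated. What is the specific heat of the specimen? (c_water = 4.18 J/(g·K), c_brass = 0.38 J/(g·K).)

c ≈ 0.84 J/(g·K)

Conservation of energy gives ΣQ = 0:
139·c·(37.3 − 287) + 198·4.18·(37.3 − 6.01) + 275·0.38·(37.3 − 6.01) = 0
-34708 c = -29167
c = -29167/-34708 ≈ 0.8403 J/(g·K)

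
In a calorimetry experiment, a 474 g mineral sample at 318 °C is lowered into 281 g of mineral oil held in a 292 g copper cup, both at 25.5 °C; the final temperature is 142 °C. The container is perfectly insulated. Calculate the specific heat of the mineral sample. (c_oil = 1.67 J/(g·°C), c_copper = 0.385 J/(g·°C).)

Setting the total heat transfer to zero:
474·c·(142 − 318) + 281·1.67·(142 − 25.5) + 292·0.385·(142 − 25.5) = 0
-83424 c = -67767
c = -67767/-83424 ≈ 0.8123 J/(g·°C)

c ≈ 0.812 J/(g·°C)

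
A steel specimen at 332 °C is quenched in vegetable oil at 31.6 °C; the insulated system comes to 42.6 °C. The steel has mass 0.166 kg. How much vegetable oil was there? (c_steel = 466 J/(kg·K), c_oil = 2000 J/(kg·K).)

m ≈ 1.02 kg

Heat lost by the steel = heat gained by the oil:
0.166·466·(332 − 42.6) = m·2000·(42.6 − 31.6)
22000 m = 22387  ⇒  m ≈ 1.018 kg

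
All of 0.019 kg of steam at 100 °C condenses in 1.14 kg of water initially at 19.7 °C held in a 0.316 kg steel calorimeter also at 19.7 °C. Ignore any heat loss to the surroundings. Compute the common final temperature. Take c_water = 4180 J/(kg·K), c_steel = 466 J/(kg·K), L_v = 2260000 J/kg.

T_f ≈ 29.6 °C

Taking heat into each body as positive, Σ m c ΔT = 0:
condense steam: −0.019×2260000 = −42940
  condensed water 100 °C→T: 79.42(T − 100)
  original water: 4765.2(T − 19.7)
  steel cup: 0.316×466×(T − 19.7) = 147.26(T − 19.7)
4991.9 T = 42940 + 7942 + 96775 = 147657
T ≈ 29.58 °C — below 100 °C, confirming all the steam condensed.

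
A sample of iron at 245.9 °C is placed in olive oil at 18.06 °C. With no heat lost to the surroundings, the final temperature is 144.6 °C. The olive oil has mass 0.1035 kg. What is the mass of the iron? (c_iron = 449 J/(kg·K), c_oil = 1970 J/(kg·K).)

m ≈ 0.567 kg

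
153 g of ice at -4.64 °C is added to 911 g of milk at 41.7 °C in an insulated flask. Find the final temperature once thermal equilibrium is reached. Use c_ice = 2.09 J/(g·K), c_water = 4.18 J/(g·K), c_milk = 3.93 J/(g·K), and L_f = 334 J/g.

Taking heat into each body as positive, Σ m c ΔT = 0:
warm ice to 0 °C: 153·2.09·(0 − (-4.64)) = 1483.7; fusion: m_ice L_f = 153·334 = 51102; meltwater 0→T: 153·4.18·T = 639.54 T; milk: 3580.2(T − 41.7)
4219.8 T = 149296 − 52586 = 96710
T ≈ 22.92 °C — above 0 °C, consistent with complete melting.

T_f ≈ 22.9 °C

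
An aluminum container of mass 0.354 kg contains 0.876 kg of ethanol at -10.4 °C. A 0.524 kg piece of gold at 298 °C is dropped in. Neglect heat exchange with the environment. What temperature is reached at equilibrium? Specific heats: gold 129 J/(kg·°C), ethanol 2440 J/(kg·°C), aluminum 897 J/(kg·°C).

T_f ≈ -2.1 °C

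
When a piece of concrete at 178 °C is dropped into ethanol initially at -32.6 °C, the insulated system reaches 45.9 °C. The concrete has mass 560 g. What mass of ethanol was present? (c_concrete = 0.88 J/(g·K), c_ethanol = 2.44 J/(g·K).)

m ≈ 340 g

Taking heat into each body as positive, Σ m c ΔT = 0:
560×0.88×(45.9 − 178) + m×2.44×(45.9 − (-32.6)) = 0
191.54 m = 65099
m = 65099/191.54 ≈ 339.9 g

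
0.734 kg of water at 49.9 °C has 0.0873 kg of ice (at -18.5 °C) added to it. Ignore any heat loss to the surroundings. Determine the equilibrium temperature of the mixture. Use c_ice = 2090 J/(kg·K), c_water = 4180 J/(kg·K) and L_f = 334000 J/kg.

T_f ≈ 35.1 °C

Conservation of energy gives ΣQ = 0:
warm ice to 0 °C: 0.0873·2090·(0 − (-18.5)) = 3375.5; melt ice: 0.0873·334000 = 29158; warm the meltwater: 364.91 T; water cools: 0.734·4180·(T − 49.9) = 3068.1(T − 49.9)
3433 T = 153099 − 32534 = 120566
T ≈ 35.12 °C. Since T > 0 °C, the all-ice-melts assumption holds.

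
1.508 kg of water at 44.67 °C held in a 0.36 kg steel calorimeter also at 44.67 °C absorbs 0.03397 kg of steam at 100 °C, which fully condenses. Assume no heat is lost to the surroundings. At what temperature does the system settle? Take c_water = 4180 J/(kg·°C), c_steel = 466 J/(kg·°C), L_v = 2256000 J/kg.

T_f ≈ 57.4 °C

Setting the total heat transfer to zero:
latent heat released on condensation: 0.03397×2256000 = 76636
  condensate cools 100→T: 0.03397×4180×(T − 100) = 141.99(T − 100)
  water warms: 1.508×4180×(T − 44.67) = 6303.4(T − 44.67)
  cup: 167.76(T − 44.67)
6613.2 T = 76636 + 14199 + 289069 = 379904
T ≈ 57.45 °C (< 100 °C, so full condensation is consistent).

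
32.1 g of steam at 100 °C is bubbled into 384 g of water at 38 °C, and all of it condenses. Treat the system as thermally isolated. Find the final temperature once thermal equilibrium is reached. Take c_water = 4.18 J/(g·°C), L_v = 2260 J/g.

T_f ≈ 84.5 °C

Energy conservation, ΣQ = 0:
condense steam: −32.1×2260 = −72546
  condensed water 100 °C→T: 134.18(T − 100)
  original water: 1605.1(T − 38)
1739.3 T = 72546 + 13418 + 60995 = 146958
T ≈ 84.49 °C (< 100 °C, so full condensation is consistent).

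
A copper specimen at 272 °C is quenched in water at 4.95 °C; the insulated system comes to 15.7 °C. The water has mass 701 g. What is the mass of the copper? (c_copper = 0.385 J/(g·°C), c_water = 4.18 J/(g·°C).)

m ≈ 319 g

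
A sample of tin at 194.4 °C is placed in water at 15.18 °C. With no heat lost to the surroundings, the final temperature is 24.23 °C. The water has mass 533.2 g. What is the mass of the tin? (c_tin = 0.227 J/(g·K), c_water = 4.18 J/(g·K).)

m ≈ 522 g

Heat lost by the tin = heat gained by the water:
m×0.227×(194.4 − 24.23) = 533.2×4.18×(24.23 − 15.18)
38.63 m = 20170  ⇒  m ≈ 522.2 g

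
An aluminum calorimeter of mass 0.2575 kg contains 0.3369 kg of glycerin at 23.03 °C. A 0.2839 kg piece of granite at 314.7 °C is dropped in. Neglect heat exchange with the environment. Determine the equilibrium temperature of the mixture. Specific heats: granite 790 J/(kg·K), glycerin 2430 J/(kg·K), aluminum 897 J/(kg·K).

T_f is the heat-capacity-weighted average of the initial temperatures:
T_f = (224.28×314.7 + 818.67×23.03 + 230.98×23.03) / (224.28 + 818.67 + 230.98)
    = 94755 / 1273.9 ≈ 74.38 °C

T_f ≈ 74.4 °C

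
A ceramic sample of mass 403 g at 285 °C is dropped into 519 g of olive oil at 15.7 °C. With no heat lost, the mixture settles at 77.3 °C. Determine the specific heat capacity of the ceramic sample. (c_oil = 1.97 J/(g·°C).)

Heat lost by the ceramic sample = heat gained by the oil:
403·c·(285 − 77.3) = 519·1.97·(77.3 − 15.7)
83703 c = 62982  ⇒  c ≈ 0.7524 J/(g·°C)

c ≈ 0.752 J/(g·°C)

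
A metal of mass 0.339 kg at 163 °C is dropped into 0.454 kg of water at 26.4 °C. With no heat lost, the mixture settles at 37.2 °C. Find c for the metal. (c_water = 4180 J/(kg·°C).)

Setting the total heat transfer to zero:
0.339·c·(37.2 − 163) + 0.454·4180·(37.2 − 26.4) = 0
-42.65 c = -20495
c = -20495/-42.65 ≈ 480.6 J/(kg·°C)

c ≈ 481 J/(kg·°C)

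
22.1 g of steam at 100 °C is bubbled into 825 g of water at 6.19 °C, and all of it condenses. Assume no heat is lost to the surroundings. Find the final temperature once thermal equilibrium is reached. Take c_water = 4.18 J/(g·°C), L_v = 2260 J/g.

T_f ≈ 22.7 °C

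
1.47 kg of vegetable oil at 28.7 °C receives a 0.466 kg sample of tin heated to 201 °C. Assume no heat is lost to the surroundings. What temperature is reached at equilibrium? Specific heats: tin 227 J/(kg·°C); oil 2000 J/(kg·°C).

T_f ≈ 34.7 °C

Let T be the final temperature. ΣQ_i = 0:
0.466×227×(T − 201) + 1.47×2000×(T − 28.7) = 0
3045.8 T = 105640
T = 105640 / 3045.8 = 34.7 °C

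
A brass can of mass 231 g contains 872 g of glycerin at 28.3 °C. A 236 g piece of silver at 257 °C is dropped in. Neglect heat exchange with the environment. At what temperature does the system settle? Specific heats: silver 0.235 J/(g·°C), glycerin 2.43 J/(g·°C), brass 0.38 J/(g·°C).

Let T be the final temperature. ΣQ_i = 0:
236*0.235*(T − 257) + 872*2.43*(T − 28.3) + 231*0.38*(T − 28.3) = 0
2262.2 T = 76704
T ≈ 33.91 °C

T_f ≈ 33.9 °C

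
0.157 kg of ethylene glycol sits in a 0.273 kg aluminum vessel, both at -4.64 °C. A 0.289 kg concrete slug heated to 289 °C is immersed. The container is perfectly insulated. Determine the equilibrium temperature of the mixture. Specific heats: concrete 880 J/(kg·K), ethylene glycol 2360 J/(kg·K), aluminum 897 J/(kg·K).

T_f ≈ 81.2 °C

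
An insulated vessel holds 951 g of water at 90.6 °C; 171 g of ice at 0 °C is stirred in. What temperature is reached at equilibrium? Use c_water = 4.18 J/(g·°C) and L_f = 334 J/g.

Sum of m c ΔT and latent-heat terms is zero:
melt ice: 171×334 = 57114; meltwater 0→T: 171×4.18×T = 714.78 T; water cools: 951×4.18×(T − 90.6) = 3975.2(T − 90.6)
4690 T = 360151 − 57114 = 303037
T ≈ 64.61 °C. Since T > 0 °C, the all-ice-melts assumption holds.

T_f ≈ 64.6 °C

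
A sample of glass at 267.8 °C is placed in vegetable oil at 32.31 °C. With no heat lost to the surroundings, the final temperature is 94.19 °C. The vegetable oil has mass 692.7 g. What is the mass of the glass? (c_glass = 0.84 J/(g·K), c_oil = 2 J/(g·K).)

m ≈ 588 g

Heat lost by the glass = heat gained by the oil:
m×0.84×(267.8 − 94.19) = 692.7×2×(94.19 − 32.31)
145.83 m = 85729  ⇒  m ≈ 587.9 g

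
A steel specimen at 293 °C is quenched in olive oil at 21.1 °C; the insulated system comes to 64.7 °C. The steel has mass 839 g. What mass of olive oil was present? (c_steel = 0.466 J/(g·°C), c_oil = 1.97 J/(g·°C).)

|Q_steel| = |Q_oil|:
839·0.466·(293 − 64.7) = m·1.97·(64.7 − 21.1)
85.89 m = 89259  ⇒  m ≈ 1039 g

m ≈ 1040 g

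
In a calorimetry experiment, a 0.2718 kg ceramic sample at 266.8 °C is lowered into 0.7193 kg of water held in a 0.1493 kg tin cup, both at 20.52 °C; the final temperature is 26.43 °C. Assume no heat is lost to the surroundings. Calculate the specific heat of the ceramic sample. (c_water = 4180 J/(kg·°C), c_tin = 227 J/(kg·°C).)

c ≈ 275 J/(kg·°C)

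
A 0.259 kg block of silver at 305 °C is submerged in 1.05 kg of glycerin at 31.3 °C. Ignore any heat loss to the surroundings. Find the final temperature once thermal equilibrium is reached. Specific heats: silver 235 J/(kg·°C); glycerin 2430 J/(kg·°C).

T_f is the heat-capacity-weighted average of the initial temperatures:
T_f = (60.87*305 + 2551.5*31.3) / (60.87 + 2551.5)
    = 98426 / 2612.4 ≈ 37.68 °C

T_f ≈ 37.7 °C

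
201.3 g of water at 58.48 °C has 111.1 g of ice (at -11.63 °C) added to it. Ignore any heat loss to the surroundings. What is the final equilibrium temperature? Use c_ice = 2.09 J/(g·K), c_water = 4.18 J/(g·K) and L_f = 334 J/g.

Let T be the final temperature. ΣQ_i = 0:
warm ice to 0 °C: 111.1×2.09×(0 − (-11.63)) = 2700.5; fusion: m_ice L_f = 111.1×334 = 37107; warm the meltwater: 464.4 T; water cools: 201.3×4.18×(T − 58.48) = 841.43(T − 58.48)
1305.8 T = 49207 − 39808 = 9399.2
T ≈ 7.20 °C. Since T > 0 °C, the all-ice-melts assumption holds.

T_f ≈ 7.2 °C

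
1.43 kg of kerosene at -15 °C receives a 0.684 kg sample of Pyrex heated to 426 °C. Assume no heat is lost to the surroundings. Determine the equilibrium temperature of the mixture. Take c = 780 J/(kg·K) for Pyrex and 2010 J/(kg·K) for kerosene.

T_f ≈ 54.0 °C

Heat gained plus heat lost sum to zero:
0.684×780×(T − 426) + 1.43×2010×(T − (-15)) = 0
533.52(T − 426) + 2874.3(T − (-15)) = 0
3407.8 T = 184165
T ≈ 54.04 °C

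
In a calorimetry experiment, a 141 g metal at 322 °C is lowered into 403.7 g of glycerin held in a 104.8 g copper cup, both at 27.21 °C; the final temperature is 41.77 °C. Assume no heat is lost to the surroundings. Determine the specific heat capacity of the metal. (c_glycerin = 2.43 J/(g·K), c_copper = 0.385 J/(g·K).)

Setting the total heat transfer to zero:
141×c×(41.77 − 322) + 403.7×2.43×(41.77 − 27.21) + 104.8×0.385×(41.77 − 27.21) = 0
-39512 c = -14871
c = -14871/-39512 ≈ 0.3764 J/(g·K)

c ≈ 0.376 J/(g·K)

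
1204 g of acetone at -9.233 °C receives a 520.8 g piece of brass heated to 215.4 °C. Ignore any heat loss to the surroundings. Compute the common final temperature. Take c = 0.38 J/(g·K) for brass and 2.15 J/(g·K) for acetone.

Setting the total heat transfer to zero:
520.8*0.38*(T − 215.4) + 1204*2.15*(T − (-9.233)) = 0
2786.5 T = 18728
T = 18728 / 2786.5 = 6.72 °C

T_f ≈ 6.7 °C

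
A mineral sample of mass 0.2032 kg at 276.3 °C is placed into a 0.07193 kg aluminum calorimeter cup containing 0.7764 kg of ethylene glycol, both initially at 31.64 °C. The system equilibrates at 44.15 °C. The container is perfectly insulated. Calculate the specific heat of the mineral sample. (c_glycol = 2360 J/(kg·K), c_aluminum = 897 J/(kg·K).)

c ≈ 503 J/(kg·K)

Setting the total heat transfer to zero:
0.2032·c·(44.15 − 276.3) + 0.7764·2360·(44.15 − 31.64) + 0.07193·897·(44.15 − 31.64) = 0
-47.17 c = -23729
c = -23729/-47.17 ≈ 503 J/(kg·K)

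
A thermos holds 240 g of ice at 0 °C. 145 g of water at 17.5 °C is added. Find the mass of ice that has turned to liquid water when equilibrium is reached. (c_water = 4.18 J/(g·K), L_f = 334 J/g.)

m_melted ≈ 31.8 g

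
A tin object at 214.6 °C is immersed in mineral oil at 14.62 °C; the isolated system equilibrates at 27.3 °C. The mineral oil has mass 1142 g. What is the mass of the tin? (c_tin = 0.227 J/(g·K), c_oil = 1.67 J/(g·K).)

|Q_tin| = |Q_oil|:
m·0.227·(214.6 − 27.3) = 1142·1.67·(27.3 − 14.62)
42.52 m = 24183  ⇒  m ≈ 568.8 g

m ≈ 569 g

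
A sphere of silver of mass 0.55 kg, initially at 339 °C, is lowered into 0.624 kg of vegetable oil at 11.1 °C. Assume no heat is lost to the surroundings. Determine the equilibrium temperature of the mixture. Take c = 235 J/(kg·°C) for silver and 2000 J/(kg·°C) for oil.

T_f ≈ 41.9 °C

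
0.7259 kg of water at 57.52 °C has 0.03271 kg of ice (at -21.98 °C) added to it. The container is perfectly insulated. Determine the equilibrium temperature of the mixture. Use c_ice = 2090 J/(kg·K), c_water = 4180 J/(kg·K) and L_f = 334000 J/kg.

Energy balance with sensible and latent terms:
ice -21.98→0 °C: 0.03271×2090×21.98 = 1502.6
  latent heat to melt: 0.03271×334000 = 10925
  meltwater 0→T: 0.03271×4180×T = 136.73 T
  water: 3034.3(T − 57.52)
3171 T = 174531 − 12428 = 162103
T ≈ 51.12 °C. Since T > 0 °C, the all-ice-melts assumption holds.

T_f ≈ 51.1 °C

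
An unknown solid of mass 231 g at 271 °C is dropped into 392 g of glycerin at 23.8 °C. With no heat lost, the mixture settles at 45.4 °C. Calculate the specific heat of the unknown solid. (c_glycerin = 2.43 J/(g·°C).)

Conservation of energy gives ΣQ = 0:
231·c·(45.4 − 271) + 392·2.43·(45.4 − 23.8) = 0
-52114 c = -20575
c = -20575/-52114 ≈ 0.3948 J/(g·°C)

c ≈ 0.395 J/(g·°C)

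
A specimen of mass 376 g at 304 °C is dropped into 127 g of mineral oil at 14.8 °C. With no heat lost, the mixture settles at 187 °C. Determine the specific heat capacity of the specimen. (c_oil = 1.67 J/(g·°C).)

c ≈ 0.83 J/(g·°C)

Heat lost by the specimen = heat gained by the oil:
376×c×(304 − 187) = 127×1.67×(187 − 14.8)
43992 c = 36522  ⇒  c ≈ 0.8302 J/(g·°C)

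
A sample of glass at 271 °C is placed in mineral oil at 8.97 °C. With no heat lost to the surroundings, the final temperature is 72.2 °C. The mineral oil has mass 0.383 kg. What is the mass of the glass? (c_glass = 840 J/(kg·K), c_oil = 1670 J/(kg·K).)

m ≈ 0.242 kg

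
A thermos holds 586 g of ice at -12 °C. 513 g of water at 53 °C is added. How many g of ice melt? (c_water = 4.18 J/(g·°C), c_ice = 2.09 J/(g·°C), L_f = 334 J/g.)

Heat available from the water dropping to 0 °C: 513·4.18·53 = 113650 J.
Of that, 586·2.09·12 = 14697 J goes to bring the ice to 0 °C, leaving 98953 J.
Fully melting the ice requires m_ice L_f = 586·334 = 195724 J.
Since 98953 < 195724 J, not all the ice melts; equilibrium is at 0 °C.
m_melted·334 = 98953  ⇒  m_melted ≈ 296.3 g.

m_melted ≈ 296 g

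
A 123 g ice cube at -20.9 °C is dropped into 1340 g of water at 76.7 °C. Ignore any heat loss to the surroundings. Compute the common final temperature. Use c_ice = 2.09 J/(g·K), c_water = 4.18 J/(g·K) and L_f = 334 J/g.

T_f ≈ 62.7 °C

Energy conservation, ΣQ = 0:
warm ice to 0 °C: 123·2.09·(0 − (-20.9)) = 5372.8; latent heat to melt: 123·334 = 41082; warm the meltwater: 514.14 T; water cools: 1340·4.18·(T − 76.7) = 5601.2(T − 76.7)
6115.3 T = 429612 − 46455 = 383157
T ≈ 62.66 °C — above 0 °C, consistent with complete melting.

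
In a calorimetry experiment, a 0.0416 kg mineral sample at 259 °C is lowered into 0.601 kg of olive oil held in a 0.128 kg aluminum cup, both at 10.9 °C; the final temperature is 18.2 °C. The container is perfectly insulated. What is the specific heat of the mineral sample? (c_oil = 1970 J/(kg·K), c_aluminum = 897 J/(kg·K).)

Taking heat into each body as positive, Σ m c ΔT = 0:
0.0416·c·(18.2 − 259) + 0.601·1970·(18.2 − 10.9) + 0.128·897·(18.2 − 10.9) = 0
-10.02 c = -9481.1
c = -9481.1/-10.02 ≈ 946.5 J/(kg·K)

c ≈ 946 J/(kg·K)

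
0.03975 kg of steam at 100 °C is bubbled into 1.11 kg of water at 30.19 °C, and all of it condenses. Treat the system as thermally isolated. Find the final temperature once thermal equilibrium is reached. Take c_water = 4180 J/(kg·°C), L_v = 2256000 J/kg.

Energy conservation, ΣQ = 0:
steam→water at 100 °C releases m L_v = 0.03975·2256000 = 89676; condensed water 100 °C→T: 166.16(T − 100); water warms: 1.11·4180·(T − 30.19) = 4639.8(T − 30.19)
4806 T = 89676 + 16616 + 140076 = 246367
T ≈ 51.26 °C — below 100 °C, confirming all the steam condensed.

T_f ≈ 51.3 °C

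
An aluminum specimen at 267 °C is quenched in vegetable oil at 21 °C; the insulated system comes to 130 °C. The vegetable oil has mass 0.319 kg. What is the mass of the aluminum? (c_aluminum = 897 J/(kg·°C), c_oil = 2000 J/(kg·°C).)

m ≈ 0.566 kg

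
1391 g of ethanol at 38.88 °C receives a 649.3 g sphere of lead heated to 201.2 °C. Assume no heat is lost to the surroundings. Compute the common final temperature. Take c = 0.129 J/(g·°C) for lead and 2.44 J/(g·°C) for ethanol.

T_f ≈ 42.8 °C

T_f is the heat-capacity-weighted average of the initial temperatures:
T_f = (83.76·201.2 + 3394·38.88) / (83.76 + 3394)
    = 148813 / 3477.8 ≈ 42.79 °C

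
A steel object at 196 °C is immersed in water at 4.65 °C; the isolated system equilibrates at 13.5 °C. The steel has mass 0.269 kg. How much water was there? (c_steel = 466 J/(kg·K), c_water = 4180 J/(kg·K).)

|Q_steel| = |Q_water|:
0.269·466·(196 − 13.5) = m·4180·(13.5 − 4.65)
36993 m = 22877  ⇒  m ≈ 0.6184 kg

m ≈ 0.618 kg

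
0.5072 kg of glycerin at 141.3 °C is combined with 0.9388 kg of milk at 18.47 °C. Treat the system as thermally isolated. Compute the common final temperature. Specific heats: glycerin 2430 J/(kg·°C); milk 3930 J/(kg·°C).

T_f ≈ 49.2 °C

Heat gained plus heat lost sum to zero:
0.5072·2430·(T − 141.3) + 0.9388·3930·(T − 18.47) = 0
1232.5(T − 141.3) + 3689.5(T − 18.47) = 0
(1232.5 + 3689.5) T = 1232.5·141.3 + 3689.5·18.47
T = 242296 / 4922 = 49.2 °C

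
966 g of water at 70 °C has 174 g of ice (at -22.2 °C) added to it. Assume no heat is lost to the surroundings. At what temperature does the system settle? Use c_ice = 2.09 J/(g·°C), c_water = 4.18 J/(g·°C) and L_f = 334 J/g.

T_f ≈ 45.4 °C

Conservation of energy gives ΣQ = 0:
warm ice to 0 °C: 174·2.09·(0 − (-22.2)) = 8073.3; latent heat to melt: 174·334 = 58116; meltwater 0→T: 174·4.18·T = 727.32 T; water: 4037.9(T − 70)
4765.2 T = 282652 − 66189 = 216462
T ≈ 45.43 °C — above 0 °C, consistent with complete melting.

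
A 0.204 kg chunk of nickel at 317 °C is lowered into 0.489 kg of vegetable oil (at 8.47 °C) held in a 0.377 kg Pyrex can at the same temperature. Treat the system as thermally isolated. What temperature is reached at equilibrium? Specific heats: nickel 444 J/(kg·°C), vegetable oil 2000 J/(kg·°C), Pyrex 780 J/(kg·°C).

Energy conservation, ΣQ = 0:
0.204·444·(T − 317) + 0.489·2000·(T − 8.47) + 0.377·780·(T − 8.47) = 0
90.58(T − 317) + 978(T − 8.47) + 294.06(T − 8.47) = 0
1362.6 T = 39487
T = 39487 / 1362.6 = 29 °C

T_f ≈ 29.0 °C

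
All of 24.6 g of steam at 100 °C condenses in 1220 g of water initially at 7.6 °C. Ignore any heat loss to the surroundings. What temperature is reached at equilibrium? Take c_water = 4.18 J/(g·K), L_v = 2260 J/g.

T_f ≈ 20.1 °C

Energy conservation, ΣQ = 0:
steam→water at 100 °C releases m L_v = 24.6·2260 = 55596
  condensed water 100 °C→T: 102.83(T − 100)
  water warms: 1220·4.18·(T − 7.6) = 5099.6(T − 7.6)
5202.4 T = 55596 + 10283 + 38757 = 104636
T ≈ 20.11 °C — below 100 °C, confirming all the steam condensed.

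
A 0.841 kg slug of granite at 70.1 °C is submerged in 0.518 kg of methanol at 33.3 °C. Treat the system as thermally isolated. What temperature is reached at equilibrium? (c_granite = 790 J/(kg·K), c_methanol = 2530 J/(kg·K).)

Let T be the final temperature. ΣQ_i = 0:
0.841·790·(T − 70.1) + 0.518·2530·(T − 33.3) = 0
664.39(T − 70.1) + 1310.5(T − 33.3) = 0
1974.9 T = 90215
T ≈ 45.68 °C

T_f ≈ 45.7 °C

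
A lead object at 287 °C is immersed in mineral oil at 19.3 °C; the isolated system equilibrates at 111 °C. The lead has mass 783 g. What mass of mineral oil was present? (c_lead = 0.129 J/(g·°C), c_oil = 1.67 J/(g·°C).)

m ≈ 116 g

Setting the total heat transfer to zero:
783·0.129·(111 − 287) + m·1.67·(111 − 19.3) = 0
153.14 m = 17777
m = 17777/153.14 ≈ 116.1 g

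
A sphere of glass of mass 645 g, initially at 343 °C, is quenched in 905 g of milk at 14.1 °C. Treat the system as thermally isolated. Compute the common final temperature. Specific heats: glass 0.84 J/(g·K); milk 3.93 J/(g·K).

T_f ≈ 57.6 °C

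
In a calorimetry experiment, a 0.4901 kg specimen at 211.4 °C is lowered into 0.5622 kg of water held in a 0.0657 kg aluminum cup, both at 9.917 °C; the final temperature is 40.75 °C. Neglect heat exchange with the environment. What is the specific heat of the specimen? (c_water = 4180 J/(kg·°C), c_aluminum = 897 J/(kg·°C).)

Let T be the final temperature. ΣQ_i = 0:
0.4901×c×(40.75 − 211.4) + 0.5622×4180×(40.75 − 9.917) + 0.0657×897×(40.75 − 9.917) = 0
-83.64 c = -74275
c = -74275/-83.64 ≈ 888.1 J/(kg·°C)

c ≈ 888 J/(kg·°C)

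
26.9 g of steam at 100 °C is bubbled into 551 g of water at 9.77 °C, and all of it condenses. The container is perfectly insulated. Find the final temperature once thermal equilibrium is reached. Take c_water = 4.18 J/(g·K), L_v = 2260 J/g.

Taking heat into each body as positive, Σ m c ΔT = 0:
steam→water at 100 °C releases m L_v = 26.9×2260 = 60794; condensed water 100 °C→T: 112.44(T − 100); water warms: 551×4.18×(T − 9.77) = 2303.2(T − 9.77)
2415.6 T = 60794 + 11244 + 22502 = 94540
T ≈ 39.14 °C, under the boiling point, so the assumption holds.

T_f ≈ 39.1 °C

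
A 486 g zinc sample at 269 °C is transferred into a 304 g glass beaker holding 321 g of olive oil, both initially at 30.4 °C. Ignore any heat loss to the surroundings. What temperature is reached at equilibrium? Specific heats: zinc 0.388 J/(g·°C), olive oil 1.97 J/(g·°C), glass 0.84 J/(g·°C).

Net heat exchanged in the isolated system is zero:
486*0.388*(T − 269) + 321*1.97*(T − 30.4) + 304*0.84*(T − 30.4) = 0
188.57(T − 269) + 632.37(T − 30.4) + 255.36(T − 30.4) = 0
1076.3 T = 77712
T = 77712/1076.3 ≈ 72.20 °C

T_f ≈ 72.2 °C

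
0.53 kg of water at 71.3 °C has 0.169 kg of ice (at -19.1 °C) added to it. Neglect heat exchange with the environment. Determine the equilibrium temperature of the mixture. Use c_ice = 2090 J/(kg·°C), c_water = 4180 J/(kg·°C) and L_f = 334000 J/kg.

T_f ≈ 32.4 °C

Energy conservation, ΣQ = 0:
ice -19.1→0 °C: 0.169×2090×19.1 = 6746.3
  latent heat to melt: 0.169×334000 = 56446
  warm the meltwater: 706.42 T
  water: 2215.4(T − 71.3)
2921.8 T = 157958 − 63192 = 94766
T ≈ 32.43 °C. Since T > 0 °C, the all-ice-melts assumption holds.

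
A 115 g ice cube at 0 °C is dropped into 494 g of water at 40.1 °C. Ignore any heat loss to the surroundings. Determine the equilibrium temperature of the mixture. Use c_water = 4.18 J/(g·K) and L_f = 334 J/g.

T_f ≈ 17.4 °C

Heat gained plus heat lost sum to zero:
latent heat to melt: 115×334 = 38410
  warm the meltwater: 480.7 T
  water: 2064.9(T − 40.1)
2545.6 T = 82803 − 38410 = 44393
T ≈ 17.44 °C. Since T > 0 °C, the all-ice-melts assumption holds.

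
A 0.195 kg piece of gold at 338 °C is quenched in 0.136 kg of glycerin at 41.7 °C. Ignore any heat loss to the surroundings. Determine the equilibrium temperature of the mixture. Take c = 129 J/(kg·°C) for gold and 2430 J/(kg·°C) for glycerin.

Heat lost by the gold equals heat gained by the glycerin:
0.195·129·(338 − T) = 0.136·2430·(T − 41.7)
25.16(338 − T) = 330.48(T − 41.7)
355.63 T = 22283  ⇒  T ≈ 62.66 °C

T_f ≈ 62.7 °C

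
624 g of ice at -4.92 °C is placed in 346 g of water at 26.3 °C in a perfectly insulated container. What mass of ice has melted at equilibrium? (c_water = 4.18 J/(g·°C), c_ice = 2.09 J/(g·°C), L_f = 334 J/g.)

m_melted ≈ 94.7 g

Water can give up m c ΔT = 346·4.18·26.3 = 38037 J before reaching 0 °C.
Warming the ice to 0 °C takes 624·2.09·4.92 = 6416.5 J, leaving 31621 J for melting.
Fully melting the ice requires m_ice L_f = 624·334 = 208416 J.
Since 31621 < 208416 J, not all the ice melts; equilibrium is at 0 °C.
Mass melted = 31621/334 ≈ 94.67 g.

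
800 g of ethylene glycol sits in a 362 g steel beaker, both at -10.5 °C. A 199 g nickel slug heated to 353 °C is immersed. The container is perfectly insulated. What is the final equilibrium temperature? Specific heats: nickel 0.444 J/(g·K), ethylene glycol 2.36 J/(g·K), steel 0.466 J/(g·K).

T_f = Σ m_i c_i T_i / Σ m_i c_i:
T_f = (88.36×353 + 1888×(-10.5) + 168.69×(-10.5)) / (88.36 + 1888 + 168.69)
    = 9594.4 / 2145 ≈ 4.47 °C

T_f ≈ 4.5 °C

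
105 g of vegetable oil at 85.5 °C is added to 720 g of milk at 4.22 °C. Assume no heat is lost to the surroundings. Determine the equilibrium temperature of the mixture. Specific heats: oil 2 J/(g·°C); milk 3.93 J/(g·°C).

Let T be the final temperature. ΣQ_i = 0:
105·2·(T − 85.5) + 720·3.93·(T − 4.22) = 0
210(T − 85.5) + 2829.6(T − 4.22) = 0
(210 + 2829.6) T = 210·85.5 + 2829.6·4.22
T = 29896/3039.6 ≈ 9.84 °C

T_f ≈ 9.8 °C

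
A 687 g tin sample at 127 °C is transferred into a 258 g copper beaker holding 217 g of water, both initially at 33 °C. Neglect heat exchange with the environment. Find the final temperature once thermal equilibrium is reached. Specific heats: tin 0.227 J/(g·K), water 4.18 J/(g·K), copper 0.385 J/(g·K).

T_f ≈ 45.6 °C

Net heat exchanged in the isolated system is zero:
687·0.227·(T − 127) + 217·4.18·(T − 33) + 258·0.385·(T − 33) = 0
(155.95 + 907.06 + 99.33) T = 155.95·127 + 907.06·33 + 99.33·33
T = 53016 / 1162.3 = 45.6 °C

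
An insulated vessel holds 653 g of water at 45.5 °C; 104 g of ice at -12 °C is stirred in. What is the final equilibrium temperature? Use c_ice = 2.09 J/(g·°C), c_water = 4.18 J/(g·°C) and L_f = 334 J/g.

Net heat exchanged in the isolated system is zero:
warm ice to 0 °C: 104·2.09·(0 − (-12)) = 2608.3
  fusion: m_ice L_f = 104·334 = 34736
  warm the meltwater: 434.72 T
  water cools: 653·4.18·(T − 45.5) = 2729.5(T − 45.5)
3164.3 T = 124194 − 37344 = 86850
T ≈ 27.45 °C — above 0 °C, consistent with complete melting.

T_f ≈ 27.4 °C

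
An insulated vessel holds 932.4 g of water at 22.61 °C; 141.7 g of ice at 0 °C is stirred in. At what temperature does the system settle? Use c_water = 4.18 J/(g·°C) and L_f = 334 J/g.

Setting the total heat transfer to zero:
fusion: m_ice L_f = 141.7·334 = 47328; warm the meltwater: 592.31 T; water cools: 932.4·4.18·(T − 22.61) = 3897.4(T − 22.61)
4489.7 T = 88121 − 47328 = 40793
T ≈ 9.09 °C — above 0 °C, consistent with complete melting.

T_f ≈ 9.1 °C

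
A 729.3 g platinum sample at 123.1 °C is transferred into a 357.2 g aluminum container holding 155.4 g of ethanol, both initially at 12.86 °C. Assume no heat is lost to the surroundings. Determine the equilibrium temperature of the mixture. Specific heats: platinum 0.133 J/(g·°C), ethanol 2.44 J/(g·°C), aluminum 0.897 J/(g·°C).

T_f ≈ 26.3 °C

T_f = Σ m_i c_i T_i / Σ m_i c_i:
T_f = (97*123.1 + 379.18*12.86 + 320.41*12.86) / (97 + 379.18 + 320.41)
    = 20937 / 796.58 ≈ 26.28 °C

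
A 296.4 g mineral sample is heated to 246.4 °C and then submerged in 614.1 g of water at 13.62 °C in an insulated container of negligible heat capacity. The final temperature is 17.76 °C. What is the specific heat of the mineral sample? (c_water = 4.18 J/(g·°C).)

c ≈ 0.157 J/(g·°C)

Heat gained plus heat lost sum to zero:
296.4×c×(17.76 − 246.4) + 614.1×4.18×(17.76 − 13.62) = 0
-67769 c = -10627
c = -10627/-67769 ≈ 0.1568 J/(g·°C)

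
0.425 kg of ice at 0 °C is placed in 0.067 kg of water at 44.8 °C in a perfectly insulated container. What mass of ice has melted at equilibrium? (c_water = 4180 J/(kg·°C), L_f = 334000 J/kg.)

m_melted ≈ 0.0376 kg

Water can give up m c ΔT = 0.067×4180×44.8 = 12547 J before reaching 0 °C.
Melting all 0.425 kg of ice would need 0.425×334000 = 141950 J.
That's not enough to melt it all — equilibrium is at 0 °C with ice remaining.
Mass melted = 12547/334000 ≈ 0.03756 kg.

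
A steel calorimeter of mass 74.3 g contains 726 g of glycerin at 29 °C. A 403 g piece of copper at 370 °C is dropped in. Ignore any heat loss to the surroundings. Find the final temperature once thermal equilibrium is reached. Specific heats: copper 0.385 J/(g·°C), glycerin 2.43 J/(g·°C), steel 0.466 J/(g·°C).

T_f ≈ 56.1 °C

Heat gained plus heat lost sum to zero:
403×0.385×(T − 370) + 726×2.43×(T − 29) + 74.3×0.466×(T − 29) = 0
155.16(T − 370) + 1764.2(T − 29) + 34.62(T − 29) = 0
(155.16 + 1764.2 + 34.62) T = 155.16×370 + 1764.2×29 + 34.62×29
T = 109573/1954 ≈ 56.08 °C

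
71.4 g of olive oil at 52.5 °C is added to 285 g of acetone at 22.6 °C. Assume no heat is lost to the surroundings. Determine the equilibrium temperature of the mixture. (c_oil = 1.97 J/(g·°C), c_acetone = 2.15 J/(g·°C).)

T_f ≈ 28.2 °C

Setting the total heat transfer to zero:
71.4·1.97·(T − 52.5) + 285·2.15·(T − 22.6) = 0
140.66(T − 52.5) + 612.75(T − 22.6) = 0
753.41 T = 21233
T ≈ 28.18 °C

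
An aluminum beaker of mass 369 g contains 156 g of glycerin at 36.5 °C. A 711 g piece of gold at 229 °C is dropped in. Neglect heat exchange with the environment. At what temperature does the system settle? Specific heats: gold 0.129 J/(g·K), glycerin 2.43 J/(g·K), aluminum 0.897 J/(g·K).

T_f ≈ 58.5 °C

T_f = Σ m_i c_i T_i / Σ m_i c_i:
T_f = (91.72×229 + 379.08×36.5 + 330.99×36.5) / (91.72 + 379.08 + 330.99)
    = 46921 / 801.79 ≈ 58.52 °C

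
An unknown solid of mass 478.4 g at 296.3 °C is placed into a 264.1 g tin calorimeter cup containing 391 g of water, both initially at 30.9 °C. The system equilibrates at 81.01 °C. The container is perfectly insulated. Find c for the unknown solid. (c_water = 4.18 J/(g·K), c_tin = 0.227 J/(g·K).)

c ≈ 0.824 J/(g·K)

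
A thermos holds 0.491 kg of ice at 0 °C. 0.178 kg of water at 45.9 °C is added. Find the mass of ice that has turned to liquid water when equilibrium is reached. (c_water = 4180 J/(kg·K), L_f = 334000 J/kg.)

m_melted ≈ 0.102 kg

Cooling the water to 0 °C releases 0.178×4180×45.9 = 34151 J.
Fully melting the ice requires m_ice L_f = 0.491×334000 = 163994 J.
Since 34151 < 163994 J, not all the ice melts; equilibrium is at 0 °C.
m_melted×334000 = 34151  ⇒  m_melted ≈ 0.1022 kg.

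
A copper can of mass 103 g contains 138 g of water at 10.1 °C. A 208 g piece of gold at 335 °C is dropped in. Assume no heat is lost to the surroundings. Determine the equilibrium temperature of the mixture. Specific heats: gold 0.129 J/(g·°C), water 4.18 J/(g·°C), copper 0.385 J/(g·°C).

T_f ≈ 23.7 °C

Conservation of energy gives ΣQ = 0:
208·0.129·(T − 335) + 138·4.18·(T − 10.1) + 103·0.385·(T − 10.1) = 0
26.83(T − 335) + 576.84(T − 10.1) + 39.66(T − 10.1) = 0
643.33 T = 15215
T ≈ 23.65 °C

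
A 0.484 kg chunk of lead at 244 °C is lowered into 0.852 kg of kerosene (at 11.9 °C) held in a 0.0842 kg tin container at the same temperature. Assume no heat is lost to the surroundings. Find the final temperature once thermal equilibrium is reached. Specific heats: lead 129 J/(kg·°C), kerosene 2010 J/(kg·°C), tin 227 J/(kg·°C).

T_f ≈ 20.0 °C

Conservation of energy gives ΣQ = 0:
0.484·129·(T − 244) + 0.852·2010·(T − 11.9) + 0.0842·227·(T − 11.9) = 0
1794.1 T = 35841
T = 35841 / 1794.1 = 20 °C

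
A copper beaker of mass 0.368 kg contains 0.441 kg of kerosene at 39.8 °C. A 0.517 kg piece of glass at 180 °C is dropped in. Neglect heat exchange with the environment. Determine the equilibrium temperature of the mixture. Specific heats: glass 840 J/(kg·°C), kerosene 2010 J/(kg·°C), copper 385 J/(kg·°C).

T_f ≈ 81.4 °C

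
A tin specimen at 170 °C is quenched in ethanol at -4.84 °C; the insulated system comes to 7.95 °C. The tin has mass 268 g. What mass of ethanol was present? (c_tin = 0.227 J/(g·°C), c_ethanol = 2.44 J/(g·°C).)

m ≈ 316 g

Heat gained plus heat lost sum to zero:
268·0.227·(7.95 − 170) + m·2.44·(7.95 − (-4.84)) = 0
31.21 m = 9858.5
m = 9858.5/31.21 ≈ 315.9 g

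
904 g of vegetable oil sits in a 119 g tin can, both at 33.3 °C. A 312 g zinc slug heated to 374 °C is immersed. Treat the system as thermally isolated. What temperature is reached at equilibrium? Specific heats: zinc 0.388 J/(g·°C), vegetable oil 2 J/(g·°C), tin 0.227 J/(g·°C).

T_f ≈ 54.4 °C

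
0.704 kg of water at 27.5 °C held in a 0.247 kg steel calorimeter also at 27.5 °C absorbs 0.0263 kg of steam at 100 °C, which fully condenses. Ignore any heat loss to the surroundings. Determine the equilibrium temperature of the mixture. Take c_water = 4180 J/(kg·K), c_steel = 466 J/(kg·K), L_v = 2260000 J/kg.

T_f ≈ 48.8 °C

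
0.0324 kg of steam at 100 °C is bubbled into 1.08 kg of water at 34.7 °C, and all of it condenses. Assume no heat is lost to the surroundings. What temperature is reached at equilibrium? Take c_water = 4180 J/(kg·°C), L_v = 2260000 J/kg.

T_f ≈ 52.3 °C

Heat gained plus heat lost sum to zero:
steam→water at 100 °C releases m L_v = 0.0324×2260000 = 73224; condensed water 100 °C→T: 135.43(T − 100); original water: 4514.4(T − 34.7)
4649.8 T = 73224 + 13543 + 156650 = 243417
T ≈ 52.35 °C — below 100 °C, confirming all the steam condensed.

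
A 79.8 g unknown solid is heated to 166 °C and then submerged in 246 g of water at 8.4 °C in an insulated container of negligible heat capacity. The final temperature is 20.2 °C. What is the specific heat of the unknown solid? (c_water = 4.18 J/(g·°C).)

c ≈ 1.04 J/(g·°C)

m_s c (T_s − T_f) = m_water c_water (T_f − T_0):
79.8·c·(166 − 20.2) = 246·4.18·(20.2 − 8.4)
11635 c = 12134  ⇒  c ≈ 1.043 J/(g·°C)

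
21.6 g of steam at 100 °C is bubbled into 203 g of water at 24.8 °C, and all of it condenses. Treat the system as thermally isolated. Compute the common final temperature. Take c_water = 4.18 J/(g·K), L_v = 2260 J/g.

T_f ≈ 84.0 °C

Energy conservation, ΣQ = 0:
condense steam: −21.6·2260 = −48816
  condensate cools 100→T: 21.6·4.18·(T − 100) = 90.29(T − 100)
  original water: 848.54(T − 24.8)
938.83 T = 48816 + 9028.8 + 21044 = 78889
T ≈ 84.03 °C, under the boiling point, so the assumption holds.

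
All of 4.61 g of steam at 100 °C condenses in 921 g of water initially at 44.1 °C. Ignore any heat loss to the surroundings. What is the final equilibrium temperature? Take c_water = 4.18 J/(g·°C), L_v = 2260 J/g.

T_f ≈ 47.1 °C

Conservation of energy gives ΣQ = 0:
latent heat released on condensation: 4.61·2260 = 10419; condensate cools 100→T: 4.61·4.18·(T − 100) = 19.27(T − 100); water warms: 921·4.18·(T − 44.1) = 3849.8(T − 44.1)
3869 T = 10419 + 1927 + 169775 = 182121
T ≈ 47.07 °C, under the boiling point, so the assumption holds.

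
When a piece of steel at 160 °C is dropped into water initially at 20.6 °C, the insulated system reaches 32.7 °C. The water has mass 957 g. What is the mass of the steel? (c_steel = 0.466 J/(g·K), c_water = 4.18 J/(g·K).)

m ≈ 816 g

Heat gained plus heat lost sum to zero:
m×0.466×(32.7 − 160) + 957×4.18×(32.7 − 20.6) = 0
-59.32 m = -48403
m = -48403/-59.32 ≈ 815.9 g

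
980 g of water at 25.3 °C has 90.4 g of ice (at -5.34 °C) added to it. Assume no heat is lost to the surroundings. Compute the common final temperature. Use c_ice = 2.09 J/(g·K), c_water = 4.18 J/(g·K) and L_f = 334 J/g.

T_f ≈ 16.2 °C

Conservation of energy gives ΣQ = 0:
warm ice to 0 °C: 90.4·2.09·(0 − (-5.34)) = 1008.9; melt ice: 90.4·334 = 30194; meltwater 0→T: 90.4·4.18·T = 377.87 T; water cools: 980·4.18·(T − 25.3) = 4096.4(T − 25.3)
4474.3 T = 103639 − 31203 = 72436
T ≈ 16.19 °C (positive, so assuming full melt was valid).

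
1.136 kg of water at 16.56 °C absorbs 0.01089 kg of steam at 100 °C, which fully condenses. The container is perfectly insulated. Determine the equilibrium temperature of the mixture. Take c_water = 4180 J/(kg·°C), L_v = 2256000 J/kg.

T_f ≈ 22.5 °C

Sum of m c ΔT and latent-heat terms is zero:
steam→water at 100 °C releases m L_v = 0.01089·2256000 = 24568; condensed water 100 °C→T: 45.52(T − 100); water warms: 1.136·4180·(T − 16.56) = 4748.5(T − 16.56)
4794 T = 24568 + 4552 + 78635 = 107755
T ≈ 22.48 °C — below 100 °C, confirming all the steam condensed.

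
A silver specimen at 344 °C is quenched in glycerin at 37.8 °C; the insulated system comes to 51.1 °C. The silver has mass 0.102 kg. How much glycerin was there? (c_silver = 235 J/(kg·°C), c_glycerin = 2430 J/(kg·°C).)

Heat lost by the silver = heat gained by the glycerin:
0.102·235·(344 − 51.1) = m·2430·(51.1 − 37.8)
32319 m = 7020.8  ⇒  m ≈ 0.2172 kg

m ≈ 0.217 kg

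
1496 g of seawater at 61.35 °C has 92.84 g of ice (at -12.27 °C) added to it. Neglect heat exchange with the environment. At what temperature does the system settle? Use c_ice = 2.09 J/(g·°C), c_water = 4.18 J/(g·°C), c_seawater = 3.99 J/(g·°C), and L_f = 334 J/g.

T_f ≈ 52.4 °C

Setting the total heat transfer to zero:
ice -12.27→0 °C: 92.84·2.09·12.27 = 2380.8; latent heat to melt: 92.84·334 = 31009; warm the meltwater: 388.07 T; seawater: 5969(T − 61.35)
6357.1 T = 366201 − 33389 = 332811
T ≈ 52.35 °C (positive, so assuming full melt was valid).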